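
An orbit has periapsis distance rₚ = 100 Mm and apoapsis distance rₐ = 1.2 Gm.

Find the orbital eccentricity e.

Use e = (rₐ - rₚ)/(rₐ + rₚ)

Convert to SI: rₚ = 100 Mm = 1e+08 m; rₐ = 1.2 Gm = 1.2e+09 m.
e = (rₐ − rₚ) / (rₐ + rₚ).
e = (1.2e+09 − 1e+08) / (1.2e+09 + 1e+08) = 1.1e+09 / 1.3e+09 ≈ 0.8462.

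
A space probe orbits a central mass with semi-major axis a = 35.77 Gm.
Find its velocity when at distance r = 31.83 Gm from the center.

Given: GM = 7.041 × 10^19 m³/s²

Convert to SI: a = 35.77 Gm = 3.577e+10 m; r = 31.83 Gm = 3.183e+10 m.
Vis-viva: v = √(GM · (2/r − 1/a)).
2/r − 1/a = 2/3.183e+10 − 1/3.577e+10 = 3.48774e-11 m⁻¹.
v = √(7.041e+19 · 3.48774e-11) m/s ≈ 4.956e+04 m/s = 49.56 km/s.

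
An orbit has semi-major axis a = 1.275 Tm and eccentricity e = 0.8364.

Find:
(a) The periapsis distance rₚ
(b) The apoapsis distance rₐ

Convert to SI: a = 1.275 Tm = 1.275e+12 m.
(a) rₚ = a(1 − e) = 1.275e+12 · (1 − 0.8364) = 1.275e+12 · 0.1636 ≈ 2.086e+11 m = 208.6 Gm.
(b) rₐ = a(1 + e) = 1.275e+12 · (1 + 0.8364) = 1.275e+12 · 1.8364 ≈ 2.341e+12 m = 2.341 Tm.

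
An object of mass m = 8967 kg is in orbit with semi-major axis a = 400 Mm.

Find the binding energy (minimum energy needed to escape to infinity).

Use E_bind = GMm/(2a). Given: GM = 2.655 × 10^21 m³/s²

Convert to SI: a = 400 Mm = 4e+08 m.
Total orbital energy is E = −GMm/(2a); binding energy is E_bind = −E = GMm/(2a).
E_bind = 2.655e+21 · 8967 / (2 · 4e+08) J ≈ 2.976e+16 J = 29.76 PJ.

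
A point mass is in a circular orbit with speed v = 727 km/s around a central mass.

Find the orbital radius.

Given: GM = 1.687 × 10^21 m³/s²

Convert to SI: v = 727 km/s = 727000 m/s.
For a circular orbit, v² = GM / r, so r = GM / v².
r = 1.687e+21 / (727000)² m ≈ 3.192e+09 m = 3.192 Gm.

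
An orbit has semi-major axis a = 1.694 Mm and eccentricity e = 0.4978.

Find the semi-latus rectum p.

Convert to SI: a = 1.694 Mm = 1.694e+06 m.
p = a (1 − e²).
p = 1.694e+06 · (1 − (0.4978)²) = 1.694e+06 · 0.752195 ≈ 1.274e+06 m = 1.274 Mm.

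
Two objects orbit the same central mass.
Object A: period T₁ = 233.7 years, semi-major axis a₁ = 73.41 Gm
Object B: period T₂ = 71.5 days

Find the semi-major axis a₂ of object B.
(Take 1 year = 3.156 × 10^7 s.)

Convert to SI: T₁ = 233.7 years = 7.37557e+09 s; a₁ = 73.41 Gm = 7.341e+10 m; T₂ = 71.5 days = 6.1776e+06 s.
Kepler's third law: (T₁/T₂)² = (a₁/a₂)³ ⇒ a₂ = a₁ · (T₂/T₁)^(2/3).
T₂/T₁ = 6.1776e+06 / 7.37557e+09 = 0.000837576.
a₂ = 7.341e+10 · (0.000837576)^(2/3) m ≈ 6.523e+08 m = 652.3 Mm.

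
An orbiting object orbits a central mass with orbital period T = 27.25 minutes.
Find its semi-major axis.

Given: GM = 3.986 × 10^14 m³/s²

Convert to SI: T = 27.25 minutes = 1635 s.
Invert Kepler's third law: a = (GM · T² / (4π²))^(1/3).
Substituting T = 1635 s and GM = 3.986e+14 m³/s²:
a = (3.986e+14 · (1635)² / (4π²))^(1/3) m
a ≈ 3e+06 m = 3 Mm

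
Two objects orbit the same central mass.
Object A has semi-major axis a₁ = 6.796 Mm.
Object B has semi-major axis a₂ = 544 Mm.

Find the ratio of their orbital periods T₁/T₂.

Convert to SI: a₁ = 6.796 Mm = 6.796e+06 m; a₂ = 544 Mm = 5.44e+08 m.
From Kepler's third law, (T₁/T₂)² = (a₁/a₂)³, so T₁/T₂ = (a₁/a₂)^(3/2).
a₁/a₂ = 6.796e+06 / 5.44e+08 = 0.0124926.
T₁/T₂ = (0.0124926)^(3/2) ≈ 0.001396.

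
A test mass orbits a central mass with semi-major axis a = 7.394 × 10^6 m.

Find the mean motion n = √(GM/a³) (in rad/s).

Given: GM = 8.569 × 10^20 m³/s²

n = √(GM / a³).
n = √(8.569e+20 / (7.394e+06)³) rad/s ≈ 1.456 rad/s.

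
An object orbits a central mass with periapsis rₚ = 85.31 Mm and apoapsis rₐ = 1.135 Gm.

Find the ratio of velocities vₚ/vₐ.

Convert to SI: rₚ = 85.31 Mm = 8.531e+07 m; rₐ = 1.135 Gm = 1.135e+09 m.
Conservation of angular momentum gives rₚvₚ = rₐvₐ, so vₚ/vₐ = rₐ/rₚ.
vₚ/vₐ = 1.135e+09 / 8.531e+07 ≈ 13.3.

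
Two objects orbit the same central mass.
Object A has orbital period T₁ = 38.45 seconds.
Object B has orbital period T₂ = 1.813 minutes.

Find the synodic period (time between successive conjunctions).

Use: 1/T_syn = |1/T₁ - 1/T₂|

Convert to SI: T₂ = 1.813 minutes = 108.78 s.
T_syn = |T₁ · T₂ / (T₁ − T₂)|.
T_syn = |38.45 · 108.78 / (38.45 − 108.78)| s ≈ 59.47 s = 59.47 seconds.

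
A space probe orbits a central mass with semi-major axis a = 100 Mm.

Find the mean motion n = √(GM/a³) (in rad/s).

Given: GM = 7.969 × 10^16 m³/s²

Convert to SI: a = 100 Mm = 1e+08 m.
n = √(GM / a³).
n = √(7.969e+16 / (1e+08)³) rad/s ≈ 0.0002823 rad/s.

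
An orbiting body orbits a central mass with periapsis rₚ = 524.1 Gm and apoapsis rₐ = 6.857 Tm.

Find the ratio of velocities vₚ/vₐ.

Convert to SI: rₚ = 524.1 Gm = 5.241e+11 m; rₐ = 6.857 Tm = 6.857e+12 m.
Conservation of angular momentum gives rₚvₚ = rₐvₐ, so vₚ/vₐ = rₐ/rₚ.
vₚ/vₐ = 6.857e+12 / 5.241e+11 ≈ 13.08.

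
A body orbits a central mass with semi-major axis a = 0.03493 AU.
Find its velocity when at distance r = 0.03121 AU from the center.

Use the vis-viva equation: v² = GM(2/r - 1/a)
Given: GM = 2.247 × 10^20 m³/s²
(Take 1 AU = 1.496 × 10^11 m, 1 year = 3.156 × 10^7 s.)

Convert to SI: a = 0.03493 AU = 5.22553e+09 m; r = 0.03121 AU = 4.66902e+09 m.
Vis-viva: v = √(GM · (2/r − 1/a)).
2/r − 1/a = 2/4.66902e+09 − 1/5.22553e+09 = 2.36988e-10 m⁻¹.
v = √(2.247e+20 · 2.36988e-10) m/s ≈ 2.308e+05 m/s = 48.68 AU/year.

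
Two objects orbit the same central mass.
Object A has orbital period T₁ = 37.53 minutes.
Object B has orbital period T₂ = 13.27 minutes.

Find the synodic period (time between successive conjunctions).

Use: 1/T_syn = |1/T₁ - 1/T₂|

Convert to SI: T₁ = 37.53 minutes = 2251.8 s; T₂ = 13.27 minutes = 796.2 s.
T_syn = |T₁ · T₂ / (T₁ − T₂)|.
T_syn = |2251.8 · 796.2 / (2251.8 − 796.2)| s ≈ 1232 s = 20.53 minutes.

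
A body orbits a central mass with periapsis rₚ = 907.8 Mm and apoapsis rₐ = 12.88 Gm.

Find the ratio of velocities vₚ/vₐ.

Convert to SI: rₚ = 907.8 Mm = 9.078e+08 m; rₐ = 12.88 Gm = 1.288e+10 m.
Conservation of angular momentum gives rₚvₚ = rₐvₐ, so vₚ/vₐ = rₐ/rₚ.
vₚ/vₐ = 1.288e+10 / 9.078e+08 ≈ 14.19.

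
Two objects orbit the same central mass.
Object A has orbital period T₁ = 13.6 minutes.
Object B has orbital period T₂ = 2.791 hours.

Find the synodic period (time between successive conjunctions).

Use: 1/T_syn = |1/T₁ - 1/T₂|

Convert to SI: T₁ = 13.6 minutes = 816 s; T₂ = 2.791 hours = 10047.6 s.
T_syn = |T₁ · T₂ / (T₁ − T₂)|.
T_syn = |816 · 10047.6 / (816 − 10047.6)| s ≈ 888.1 s = 14.8 minutes.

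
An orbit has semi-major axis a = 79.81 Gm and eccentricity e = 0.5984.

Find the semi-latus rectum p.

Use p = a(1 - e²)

Convert to SI: a = 79.81 Gm = 7.981e+10 m.
p = a (1 − e²).
p = 7.981e+10 · (1 − (0.5984)²) = 7.981e+10 · 0.641917 ≈ 5.123e+10 m = 51.23 Gm.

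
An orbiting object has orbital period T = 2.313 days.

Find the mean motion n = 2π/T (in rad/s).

Convert to SI: T = 2.313 days = 199843 s.
n = 2π / T.
n = 2π / 199843 s ≈ 3.144e-05 rad/s.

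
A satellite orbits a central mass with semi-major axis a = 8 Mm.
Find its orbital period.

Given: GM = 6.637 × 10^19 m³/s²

Convert to SI: a = 8 Mm = 8e+06 m.
Kepler's third law: T = 2π √(a³ / GM).
Substituting a = 8e+06 m and GM = 6.637e+19 m³/s²:
T = 2π √((8e+06)³ / 6.637e+19) s
T ≈ 17.45 s = 17.45 seconds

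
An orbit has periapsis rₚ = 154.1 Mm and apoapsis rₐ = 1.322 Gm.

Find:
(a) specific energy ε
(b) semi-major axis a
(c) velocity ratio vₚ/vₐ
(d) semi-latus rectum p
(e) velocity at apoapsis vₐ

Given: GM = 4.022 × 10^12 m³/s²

Convert to SI: rₚ = 154.1 Mm = 1.541e+08 m; rₐ = 1.322 Gm = 1.322e+09 m.
(a) With a = (rₚ + rₐ)/2 = 7.3805e+08 m, ε = −GM/(2a) = −4.022e+12/(2 · 7.3805e+08) J/kg ≈ -2725 J/kg
(b) a = (rₚ + rₐ)/2 = (1.541e+08 + 1.322e+09)/2 ≈ 7.38e+08 m
(c) Conservation of angular momentum (rₚvₚ = rₐvₐ) gives vₚ/vₐ = rₐ/rₚ = 1.322e+09/1.541e+08 ≈ 8.579
(d) From a = (rₚ + rₐ)/2 = 7.3805e+08 m and e = (rₐ − rₚ)/(rₐ + rₚ) = 0.791207, p = a(1 − e²) = 7.3805e+08 · (1 − (0.791207)²) ≈ 2.76e+08 m
(e) With a = (rₚ + rₐ)/2 = 7.3805e+08 m, vₐ = √(GM (2/rₐ − 1/a)) = √(4.022e+12 · (2/1.322e+09 − 1/7.3805e+08)) m/s ≈ 25.2 m/s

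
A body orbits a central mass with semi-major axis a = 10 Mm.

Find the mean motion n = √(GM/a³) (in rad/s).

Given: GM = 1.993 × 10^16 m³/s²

Convert to SI: a = 10 Mm = 1e+07 m.
n = √(GM / a³).
n = √(1.993e+16 / (1e+07)³) rad/s ≈ 0.004464 rad/s.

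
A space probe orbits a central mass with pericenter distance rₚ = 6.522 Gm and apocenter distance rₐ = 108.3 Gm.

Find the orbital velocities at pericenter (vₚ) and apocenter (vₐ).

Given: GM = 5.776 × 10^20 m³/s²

Convert to SI: rₚ = 6.522 Gm = 6.522e+09 m; rₐ = 108.3 Gm = 1.083e+11 m.
Use the vis-viva equation v² = GM(2/r − 1/a) with a = (rₚ + rₐ)/2 = (6.522e+09 + 1.083e+11)/2 = 5.7411e+10 m.
vₚ = √(GM · (2/rₚ − 1/a)) = √(5.776e+20 · (2/6.522e+09 − 1/5.7411e+10)) m/s ≈ 4.087e+05 m/s = 408.7 km/s.
vₐ = √(GM · (2/rₐ − 1/a)) = √(5.776e+20 · (2/1.083e+11 − 1/5.7411e+10)) m/s ≈ 2.461e+04 m/s = 24.61 km/s.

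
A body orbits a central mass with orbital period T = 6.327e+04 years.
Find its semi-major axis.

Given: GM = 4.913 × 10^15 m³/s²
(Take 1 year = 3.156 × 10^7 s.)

Convert to SI: T = 6.327e+04 years = 1.9968e+12 s.
Invert Kepler's third law: a = (GM · T² / (4π²))^(1/3).
Substituting T = 1.9968e+12 s and GM = 4.913e+15 m³/s²:
a = (4.913e+15 · (1.9968e+12)² / (4π²))^(1/3) m
a ≈ 7.917e+12 m = 7.917 × 10^12 m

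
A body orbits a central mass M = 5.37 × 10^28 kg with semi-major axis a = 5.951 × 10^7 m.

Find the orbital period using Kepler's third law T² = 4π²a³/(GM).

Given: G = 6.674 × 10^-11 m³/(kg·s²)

GM = G · M = 6.674e-11 · 5.37e+28 = 3.58394e+18 m³/s².
Kepler's third law: T = 2π √(a³ / GM).
Substituting a = 5.951e+07 m and GM = 3.58394e+18 m³/s²:
T = 2π √((5.951e+07)³ / 3.58394e+18) s
T ≈ 1524 s = 25.39 minutes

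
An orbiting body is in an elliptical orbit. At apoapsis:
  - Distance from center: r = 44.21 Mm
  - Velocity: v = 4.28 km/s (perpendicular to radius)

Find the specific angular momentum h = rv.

Convert to SI: r = 44.21 Mm = 4.421e+07 m; v = 4.28 km/s = 4280 m/s.
With v perpendicular to r, h = r · v.
h = 4.421e+07 · 4280 m²/s ≈ 1.892e+11 m²/s.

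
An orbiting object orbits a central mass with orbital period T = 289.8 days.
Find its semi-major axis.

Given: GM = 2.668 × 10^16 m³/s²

Convert to SI: T = 289.8 days = 2.50387e+07 s.
Invert Kepler's third law: a = (GM · T² / (4π²))^(1/3).
Substituting T = 2.50387e+07 s and GM = 2.668e+16 m³/s²:
a = (2.668e+16 · (2.50387e+07)² / (4π²))^(1/3) m
a ≈ 7.511e+09 m = 7.511 × 10^9 m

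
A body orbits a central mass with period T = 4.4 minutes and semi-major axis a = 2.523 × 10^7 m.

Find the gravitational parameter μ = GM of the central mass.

Convert to SI: T = 4.4 minutes = 264 s.
GM = 4π² · a³ / T².
GM = 4π² · (2.523e+07)³ / (264)² m³/s² ≈ 9.097e+18 m³/s² = 9.097 × 10^18 m³/s².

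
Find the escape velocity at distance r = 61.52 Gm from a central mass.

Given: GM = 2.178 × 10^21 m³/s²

Convert to SI: r = 61.52 Gm = 6.152e+10 m.
Escape velocity comes from setting total energy to zero: ½v² − GM/r = 0 ⇒ v_esc = √(2GM / r).
v_esc = √(2 · 2.178e+21 / 6.152e+10) m/s ≈ 2.661e+05 m/s = 266.1 km/s.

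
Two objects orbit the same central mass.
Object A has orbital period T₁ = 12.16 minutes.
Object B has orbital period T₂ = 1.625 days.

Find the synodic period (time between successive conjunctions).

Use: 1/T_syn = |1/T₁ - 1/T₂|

Convert to SI: T₁ = 12.16 minutes = 729.6 s; T₂ = 1.625 days = 140400 s.
T_syn = |T₁ · T₂ / (T₁ − T₂)|.
T_syn = |729.6 · 140400 / (729.6 − 140400)| s ≈ 733.4 s = 12.22 minutes.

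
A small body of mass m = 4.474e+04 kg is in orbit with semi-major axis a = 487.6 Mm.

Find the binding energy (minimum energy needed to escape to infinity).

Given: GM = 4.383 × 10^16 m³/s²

Convert to SI: a = 487.6 Mm = 4.876e+08 m.
Total orbital energy is E = −GMm/(2a); binding energy is E_bind = −E = GMm/(2a).
E_bind = 4.383e+16 · 4.474e+04 / (2 · 4.876e+08) J ≈ 2.011e+12 J = 2.011 TJ.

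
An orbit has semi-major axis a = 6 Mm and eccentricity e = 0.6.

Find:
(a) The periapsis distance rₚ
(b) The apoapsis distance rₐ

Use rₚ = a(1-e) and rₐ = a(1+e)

Convert to SI: a = 6 Mm = 6e+06 m.
(a) rₚ = a(1 − e) = 6e+06 · (1 − 0.6) = 6e+06 · 0.4 ≈ 2.4e+06 m = 2.4 Mm.
(b) rₐ = a(1 + e) = 6e+06 · (1 + 0.6) = 6e+06 · 1.6 ≈ 9.6e+06 m = 9.6 Mm.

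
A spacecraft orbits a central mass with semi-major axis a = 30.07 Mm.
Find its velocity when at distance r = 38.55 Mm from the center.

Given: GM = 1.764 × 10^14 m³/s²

Convert to SI: a = 30.07 Mm = 3.007e+07 m; r = 38.55 Mm = 3.855e+07 m.
Vis-viva: v = √(GM · (2/r − 1/a)).
2/r − 1/a = 2/3.855e+07 − 1/3.007e+07 = 1.86249e-08 m⁻¹.
v = √(1.764e+14 · 1.86249e-08) m/s ≈ 1813 m/s = 1.813 km/s.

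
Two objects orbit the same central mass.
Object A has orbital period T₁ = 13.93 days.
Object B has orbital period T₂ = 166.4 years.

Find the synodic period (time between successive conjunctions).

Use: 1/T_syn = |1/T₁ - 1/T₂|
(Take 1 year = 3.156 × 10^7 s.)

Convert to SI: T₁ = 13.93 days = 1.20355e+06 s; T₂ = 166.4 years = 5.25158e+09 s.
T_syn = |T₁ · T₂ / (T₁ − T₂)|.
T_syn = |1.20355e+06 · 5.25158e+09 / (1.20355e+06 − 5.25158e+09)| s ≈ 1.204e+06 s = 13.93 days.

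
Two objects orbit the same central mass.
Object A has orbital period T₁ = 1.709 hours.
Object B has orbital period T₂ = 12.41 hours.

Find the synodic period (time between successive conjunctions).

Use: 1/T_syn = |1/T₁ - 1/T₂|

Convert to SI: T₁ = 1.709 hours = 6152.4 s; T₂ = 12.41 hours = 44676 s.
T_syn = |T₁ · T₂ / (T₁ − T₂)|.
T_syn = |6152.4 · 44676 / (6152.4 − 44676)| s ≈ 7135 s = 1.982 hours.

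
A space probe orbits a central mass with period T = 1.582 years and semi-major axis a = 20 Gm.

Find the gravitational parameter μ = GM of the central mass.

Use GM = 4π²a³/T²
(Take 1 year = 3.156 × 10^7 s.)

Convert to SI: T = 1.582 years = 4.99279e+07 s; a = 20 Gm = 2e+10 m.
GM = 4π² · a³ / T².
GM = 4π² · (2e+10)³ / (4.99279e+07)² m³/s² ≈ 1.267e+17 m³/s² = 1.267 × 10^17 m³/s².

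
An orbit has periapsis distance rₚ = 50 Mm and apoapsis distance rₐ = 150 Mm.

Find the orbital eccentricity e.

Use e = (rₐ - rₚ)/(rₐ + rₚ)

Convert to SI: rₚ = 50 Mm = 5e+07 m; rₐ = 150 Mm = 1.5e+08 m.
e = (rₐ − rₚ) / (rₐ + rₚ).
e = (1.5e+08 − 5e+07) / (1.5e+08 + 5e+07) = 1e+08 / 2e+08 ≈ 0.5.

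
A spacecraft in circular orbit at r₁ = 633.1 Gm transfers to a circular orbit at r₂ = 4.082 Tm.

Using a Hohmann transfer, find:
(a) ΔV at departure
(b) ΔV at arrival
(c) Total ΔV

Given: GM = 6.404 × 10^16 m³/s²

Convert to SI: r₁ = 633.1 Gm = 6.331e+11 m; r₂ = 4.082 Tm = 4.082e+12 m.
Transfer semi-major axis: a_t = (r₁ + r₂)/2 = (6.331e+11 + 4.082e+12)/2 = 2.35755e+12 m.
Circular speeds: v₁ = √(GM/r₁) = 318.046 m/s, v₂ = √(GM/r₂) = 125.253 m/s.
Transfer speeds (vis-viva v² = GM(2/r − 1/a_t)): v₁ᵗ = 418.5 m/s, v₂ᵗ = 64.9075 m/s.
(a) ΔV₁ = |v₁ᵗ − v₁| ≈ 100.5 m/s = 100.5 m/s.
(b) ΔV₂ = |v₂ − v₂ᵗ| ≈ 60.35 m/s = 60.35 m/s.
(c) ΔV_total = ΔV₁ + ΔV₂ ≈ 160.8 m/s = 160.8 m/s.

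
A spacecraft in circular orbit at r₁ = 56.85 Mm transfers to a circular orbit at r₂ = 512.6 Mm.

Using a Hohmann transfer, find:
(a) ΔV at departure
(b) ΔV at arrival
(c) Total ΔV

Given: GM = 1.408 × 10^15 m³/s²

Convert to SI: r₁ = 56.85 Mm = 5.685e+07 m; r₂ = 512.6 Mm = 5.126e+08 m.
Transfer semi-major axis: a_t = (r₁ + r₂)/2 = (5.685e+07 + 5.126e+08)/2 = 2.84725e+08 m.
Circular speeds: v₁ = √(GM/r₁) = 4976.64 m/s, v₂ = √(GM/r₂) = 1657.34 m/s.
Transfer speeds (vis-viva v² = GM(2/r − 1/a_t)): v₁ᵗ = 6677.48 m/s, v₂ᵗ = 740.567 m/s.
(a) ΔV₁ = |v₁ᵗ − v₁| ≈ 1701 m/s = 1.701 km/s.
(b) ΔV₂ = |v₂ − v₂ᵗ| ≈ 916.8 m/s = 916.8 m/s.
(c) ΔV_total = ΔV₁ + ΔV₂ ≈ 2618 m/s = 2.618 km/s.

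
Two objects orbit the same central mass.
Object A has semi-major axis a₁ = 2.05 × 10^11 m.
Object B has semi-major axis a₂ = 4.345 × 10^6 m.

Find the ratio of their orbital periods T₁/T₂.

From Kepler's third law, (T₁/T₂)² = (a₁/a₂)³, so T₁/T₂ = (a₁/a₂)^(3/2).
a₁/a₂ = 2.05e+11 / 4.345e+06 = 47180.7.
T₁/T₂ = (47180.7)^(3/2) ≈ 1.025e+07.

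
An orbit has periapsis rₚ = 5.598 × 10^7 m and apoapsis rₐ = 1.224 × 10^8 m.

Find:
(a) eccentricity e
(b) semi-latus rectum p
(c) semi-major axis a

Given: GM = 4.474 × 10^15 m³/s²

(a) e = (rₐ − rₚ)/(rₐ + rₚ) = (1.224e+08 − 5.598e+07)/(1.224e+08 + 5.598e+07) ≈ 0.3724
(b) From a = (rₚ + rₐ)/2 = 8.919e+07 m and e = (rₐ − rₚ)/(rₐ + rₚ) = 0.372351, p = a(1 − e²) = 8.919e+07 · (1 − (0.372351)²) ≈ 7.682e+07 m
(c) a = (rₚ + rₐ)/2 = (5.598e+07 + 1.224e+08)/2 ≈ 8.919e+07 m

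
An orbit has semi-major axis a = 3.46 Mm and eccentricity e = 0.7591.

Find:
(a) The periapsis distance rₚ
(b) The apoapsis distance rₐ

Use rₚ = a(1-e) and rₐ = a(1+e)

Convert to SI: a = 3.46 Mm = 3.46e+06 m.
(a) rₚ = a(1 − e) = 3.46e+06 · (1 − 0.7591) = 3.46e+06 · 0.2409 ≈ 8.335e+05 m = 833.5 km.
(b) rₐ = a(1 + e) = 3.46e+06 · (1 + 0.7591) = 3.46e+06 · 1.7591 ≈ 6.086e+06 m = 6.086 Mm.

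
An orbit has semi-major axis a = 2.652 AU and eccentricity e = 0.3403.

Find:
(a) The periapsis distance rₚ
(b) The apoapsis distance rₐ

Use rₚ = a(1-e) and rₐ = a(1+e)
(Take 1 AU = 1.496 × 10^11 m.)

Convert to SI: a = 2.652 AU = 3.96739e+11 m.
(a) rₚ = a(1 − e) = 3.96739e+11 · (1 − 0.3403) = 3.96739e+11 · 0.6597 ≈ 2.617e+11 m = 1.75 AU.
(b) rₐ = a(1 + e) = 3.96739e+11 · (1 + 0.3403) = 3.96739e+11 · 1.3403 ≈ 5.317e+11 m = 3.554 AU.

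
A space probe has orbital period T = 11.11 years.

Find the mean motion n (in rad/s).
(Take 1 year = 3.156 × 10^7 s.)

Convert to SI: T = 11.11 years = 3.50632e+08 s.
n = 2π / T.
n = 2π / 3.50632e+08 s ≈ 1.792e-08 rad/s.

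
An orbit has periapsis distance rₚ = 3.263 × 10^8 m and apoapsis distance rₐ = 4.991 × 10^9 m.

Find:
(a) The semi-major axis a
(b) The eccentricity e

(a) a = (rₚ + rₐ) / 2 = (3.263e+08 + 4.991e+09) / 2 ≈ 2.659e+09 m = 2.659 × 10^9 m.
(b) e = (rₐ − rₚ) / (rₐ + rₚ) = (4.991e+09 − 3.263e+08) / (4.991e+09 + 3.263e+08) ≈ 0.8773.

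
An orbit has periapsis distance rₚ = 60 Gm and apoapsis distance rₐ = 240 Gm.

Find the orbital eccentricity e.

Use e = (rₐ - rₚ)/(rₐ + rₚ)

Convert to SI: rₚ = 60 Gm = 6e+10 m; rₐ = 240 Gm = 2.4e+11 m.
e = (rₐ − rₚ) / (rₐ + rₚ).
e = (2.4e+11 − 6e+10) / (2.4e+11 + 6e+10) = 1.8e+11 / 3e+11 ≈ 0.6.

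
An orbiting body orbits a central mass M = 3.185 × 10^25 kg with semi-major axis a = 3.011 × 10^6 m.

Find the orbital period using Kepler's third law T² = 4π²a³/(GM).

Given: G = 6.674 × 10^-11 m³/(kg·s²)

GM = G · M = 6.674e-11 · 3.185e+25 = 2.12567e+15 m³/s².
Kepler's third law: T = 2π √(a³ / GM).
Substituting a = 3.011e+06 m and GM = 2.12567e+15 m³/s²:
T = 2π √((3.011e+06)³ / 2.12567e+15) s
T ≈ 712 s = 11.87 minutes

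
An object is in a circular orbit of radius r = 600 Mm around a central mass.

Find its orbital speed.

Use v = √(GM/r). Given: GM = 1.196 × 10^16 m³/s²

Convert to SI: r = 600 Mm = 6e+08 m.
For a circular orbit, gravity supplies the centripetal force, so v = √(GM / r).
v = √(1.196e+16 / 6e+08) m/s ≈ 4465 m/s = 4.465 km/s.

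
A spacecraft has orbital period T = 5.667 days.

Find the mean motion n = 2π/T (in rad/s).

Convert to SI: T = 5.667 days = 489629 s.
n = 2π / T.
n = 2π / 489629 s ≈ 1.283e-05 rad/s.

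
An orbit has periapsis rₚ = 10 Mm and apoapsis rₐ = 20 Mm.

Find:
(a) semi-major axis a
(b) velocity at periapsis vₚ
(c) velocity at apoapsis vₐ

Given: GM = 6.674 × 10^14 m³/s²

Convert to SI: rₚ = 10 Mm = 1e+07 m; rₐ = 20 Mm = 2e+07 m.
(a) a = (rₚ + rₐ)/2 = (1e+07 + 2e+07)/2 ≈ 1.5e+07 m
(b) With a = (rₚ + rₐ)/2 = 1.5e+07 m, vₚ = √(GM (2/rₚ − 1/a)) = √(6.674e+14 · (2/1e+07 − 1/1.5e+07)) m/s ≈ 9433 m/s
(c) With a = (rₚ + rₐ)/2 = 1.5e+07 m, vₐ = √(GM (2/rₐ − 1/a)) = √(6.674e+14 · (2/2e+07 − 1/1.5e+07)) m/s ≈ 4717 m/s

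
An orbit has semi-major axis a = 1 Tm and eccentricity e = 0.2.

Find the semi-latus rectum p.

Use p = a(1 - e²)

Convert to SI: a = 1 Tm = 1e+12 m.
p = a (1 − e²).
p = 1e+12 · (1 − (0.2)²) = 1e+12 · 0.96 ≈ 9.6e+11 m = 960 Gm.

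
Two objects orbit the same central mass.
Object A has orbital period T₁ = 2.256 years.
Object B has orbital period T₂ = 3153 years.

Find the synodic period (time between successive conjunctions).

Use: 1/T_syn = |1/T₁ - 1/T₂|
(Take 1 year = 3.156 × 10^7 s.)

Convert to SI: T₁ = 2.256 years = 7.11994e+07 s; T₂ = 3153 years = 9.95087e+10 s.
T_syn = |T₁ · T₂ / (T₁ − T₂)|.
T_syn = |7.11994e+07 · 9.95087e+10 / (7.11994e+07 − 9.95087e+10)| s ≈ 7.125e+07 s = 2.258 years.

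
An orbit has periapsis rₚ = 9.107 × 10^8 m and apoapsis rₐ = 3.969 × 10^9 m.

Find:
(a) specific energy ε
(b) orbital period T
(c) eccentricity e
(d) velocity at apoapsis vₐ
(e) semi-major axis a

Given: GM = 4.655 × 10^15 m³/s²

(a) With a = (rₚ + rₐ)/2 = 2.43985e+09 m, ε = −GM/(2a) = −4.655e+15/(2 · 2.43985e+09) J/kg ≈ -9.54e+05 J/kg
(b) With a = (rₚ + rₐ)/2 = 2.43985e+09 m, T = 2π √(a³/GM) = 2π √((2.43985e+09)³/4.655e+15) s ≈ 1.11e+07 s
(c) e = (rₐ − rₚ)/(rₐ + rₚ) = (3.969e+09 − 9.107e+08)/(3.969e+09 + 9.107e+08) ≈ 0.6267
(d) With a = (rₚ + rₐ)/2 = 2.43985e+09 m, vₐ = √(GM (2/rₐ − 1/a)) = √(4.655e+15 · (2/3.969e+09 − 1/2.43985e+09)) m/s ≈ 661.6 m/s
(e) a = (rₚ + rₐ)/2 = (9.107e+08 + 3.969e+09)/2 ≈ 2.44e+09 m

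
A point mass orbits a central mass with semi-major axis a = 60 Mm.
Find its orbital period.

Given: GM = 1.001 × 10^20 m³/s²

Convert to SI: a = 60 Mm = 6e+07 m.
Kepler's third law: T = 2π √(a³ / GM).
Substituting a = 6e+07 m and GM = 1.001e+20 m³/s²:
T = 2π √((6e+07)³ / 1.001e+20) s
T ≈ 291.9 s = 4.865 minutes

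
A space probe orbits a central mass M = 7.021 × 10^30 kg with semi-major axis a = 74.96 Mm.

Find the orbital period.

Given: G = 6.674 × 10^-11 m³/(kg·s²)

Convert to SI: a = 74.96 Mm = 7.496e+07 m.
GM = G · M = 6.674e-11 · 7.021e+30 = 4.68582e+20 m³/s².
Kepler's third law: T = 2π √(a³ / GM).
Substituting a = 7.496e+07 m and GM = 4.68582e+20 m³/s²:
T = 2π √((7.496e+07)³ / 4.68582e+20) s
T ≈ 188.4 s = 3.14 minutes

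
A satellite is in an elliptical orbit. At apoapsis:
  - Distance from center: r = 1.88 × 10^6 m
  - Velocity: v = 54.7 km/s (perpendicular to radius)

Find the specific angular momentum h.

Convert to SI: v = 54.7 km/s = 54700 m/s.
With v perpendicular to r, h = r · v.
h = 1.88e+06 · 54700 m²/s ≈ 1.028e+11 m²/s.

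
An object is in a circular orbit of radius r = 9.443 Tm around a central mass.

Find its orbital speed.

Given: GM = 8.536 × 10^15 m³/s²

Convert to SI: r = 9.443 Tm = 9.443e+12 m.
For a circular orbit, gravity supplies the centripetal force, so v = √(GM / r).
v = √(8.536e+15 / 9.443e+12) m/s ≈ 30.07 m/s = 30.07 m/s.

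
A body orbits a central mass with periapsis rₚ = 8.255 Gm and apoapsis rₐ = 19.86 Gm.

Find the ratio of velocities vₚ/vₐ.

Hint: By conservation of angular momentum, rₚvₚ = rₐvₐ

Convert to SI: rₚ = 8.255 Gm = 8.255e+09 m; rₐ = 19.86 Gm = 1.986e+10 m.
Conservation of angular momentum gives rₚvₚ = rₐvₐ, so vₚ/vₐ = rₐ/rₚ.
vₚ/vₐ = 1.986e+10 / 8.255e+09 ≈ 2.406.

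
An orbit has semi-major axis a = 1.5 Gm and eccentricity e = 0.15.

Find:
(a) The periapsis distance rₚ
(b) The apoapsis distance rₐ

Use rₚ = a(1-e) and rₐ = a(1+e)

Convert to SI: a = 1.5 Gm = 1.5e+09 m.
(a) rₚ = a(1 − e) = 1.5e+09 · (1 − 0.15) = 1.5e+09 · 0.85 ≈ 1.275e+09 m = 1.275 Gm.
(b) rₐ = a(1 + e) = 1.5e+09 · (1 + 0.15) = 1.5e+09 · 1.15 ≈ 1.725e+09 m = 1.725 Gm.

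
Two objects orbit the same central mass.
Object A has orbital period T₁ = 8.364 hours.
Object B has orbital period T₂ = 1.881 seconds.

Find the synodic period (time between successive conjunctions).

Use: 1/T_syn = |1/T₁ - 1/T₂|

Convert to SI: T₁ = 8.364 hours = 30110.4 s.
T_syn = |T₁ · T₂ / (T₁ − T₂)|.
T_syn = |30110.4 · 1.881 / (30110.4 − 1.881)| s ≈ 1.881 s = 1.881 seconds.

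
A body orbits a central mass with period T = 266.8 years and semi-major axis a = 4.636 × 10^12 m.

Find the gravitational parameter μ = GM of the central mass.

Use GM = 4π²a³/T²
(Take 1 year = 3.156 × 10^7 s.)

Convert to SI: T = 266.8 years = 8.42021e+09 s.
GM = 4π² · a³ / T².
GM = 4π² · (4.636e+12)³ / (8.42021e+09)² m³/s² ≈ 5.548e+19 m³/s² = 5.548 × 10^19 m³/s².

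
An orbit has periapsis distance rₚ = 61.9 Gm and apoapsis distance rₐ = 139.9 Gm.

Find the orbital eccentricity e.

Convert to SI: rₚ = 61.9 Gm = 6.19e+10 m; rₐ = 139.9 Gm = 1.399e+11 m.
e = (rₐ − rₚ) / (rₐ + rₚ).
e = (1.399e+11 − 6.19e+10) / (1.399e+11 + 6.19e+10) = 7.8e+10 / 2.018e+11 ≈ 0.3865.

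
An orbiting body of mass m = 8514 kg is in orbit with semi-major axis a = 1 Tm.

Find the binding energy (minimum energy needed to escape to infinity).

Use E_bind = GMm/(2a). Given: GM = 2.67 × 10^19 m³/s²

Convert to SI: a = 1 Tm = 1e+12 m.
Total orbital energy is E = −GMm/(2a); binding energy is E_bind = −E = GMm/(2a).
E_bind = 2.67e+19 · 8514 / (2 · 1e+12) J ≈ 1.137e+11 J = 113.7 GJ.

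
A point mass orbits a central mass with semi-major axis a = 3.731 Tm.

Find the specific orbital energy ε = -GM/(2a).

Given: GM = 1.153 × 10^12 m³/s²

Convert to SI: a = 3.731 Tm = 3.731e+12 m.
ε = −GM / (2a).
ε = −1.153e+12 / (2 · 3.731e+12) J/kg ≈ -0.1545 J/kg = -0.1545 J/kg.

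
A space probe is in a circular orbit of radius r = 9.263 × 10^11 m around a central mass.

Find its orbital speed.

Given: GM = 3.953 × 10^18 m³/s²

For a circular orbit, gravity supplies the centripetal force, so v = √(GM / r).
v = √(3.953e+18 / 9.263e+11) m/s ≈ 2066 m/s = 2.066 km/s.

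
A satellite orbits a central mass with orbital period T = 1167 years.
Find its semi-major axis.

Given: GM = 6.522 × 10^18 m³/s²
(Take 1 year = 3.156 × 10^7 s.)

Convert to SI: T = 1167 years = 3.68305e+10 s.
Invert Kepler's third law: a = (GM · T² / (4π²))^(1/3).
Substituting T = 3.68305e+10 s and GM = 6.522e+18 m³/s²:
a = (6.522e+18 · (3.68305e+10)² / (4π²))^(1/3) m
a ≈ 6.074e+12 m = 6.074 Tm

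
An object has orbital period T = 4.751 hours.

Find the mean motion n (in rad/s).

Convert to SI: T = 4.751 hours = 17103.6 s.
n = 2π / T.
n = 2π / 17103.6 s ≈ 0.0003674 rad/s.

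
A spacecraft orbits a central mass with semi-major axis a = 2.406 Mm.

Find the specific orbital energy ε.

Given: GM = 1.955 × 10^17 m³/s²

Convert to SI: a = 2.406 Mm = 2.406e+06 m.
ε = −GM / (2a).
ε = −1.955e+17 / (2 · 2.406e+06) J/kg ≈ -4.063e+10 J/kg = -40.63 GJ/kg.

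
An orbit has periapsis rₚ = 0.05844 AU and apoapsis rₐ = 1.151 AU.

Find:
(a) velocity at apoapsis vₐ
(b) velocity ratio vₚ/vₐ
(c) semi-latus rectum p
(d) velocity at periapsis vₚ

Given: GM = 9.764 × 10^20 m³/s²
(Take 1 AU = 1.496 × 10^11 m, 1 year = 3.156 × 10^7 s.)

Convert to SI: rₚ = 0.05844 AU = 8.74262e+09 m; rₐ = 1.151 AU = 1.7219e+11 m.
(a) With a = (rₚ + rₐ)/2 = 9.04661e+10 m, vₐ = √(GM (2/rₐ − 1/a)) = √(9.764e+20 · (2/1.7219e+11 − 1/9.04661e+10)) m/s ≈ 2.341e+04 m/s
(b) Conservation of angular momentum (rₚvₚ = rₐvₐ) gives vₚ/vₐ = rₐ/rₚ = 1.7219e+11/8.74262e+09 ≈ 19.7
(c) From a = (rₚ + rₐ)/2 = 9.04661e+10 m and e = (rₐ − rₚ)/(rₐ + rₚ) = 0.90336, p = a(1 − e²) = 9.04661e+10 · (1 − (0.90336)²) ≈ 1.664e+10 m
(d) With a = (rₚ + rₐ)/2 = 9.04661e+10 m, vₚ = √(GM (2/rₚ − 1/a)) = √(9.764e+20 · (2/8.74262e+09 − 1/9.04661e+10)) m/s ≈ 4.611e+05 m/s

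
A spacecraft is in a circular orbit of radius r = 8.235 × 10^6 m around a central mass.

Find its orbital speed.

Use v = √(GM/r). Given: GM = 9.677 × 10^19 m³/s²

For a circular orbit, gravity supplies the centripetal force, so v = √(GM / r).
v = √(9.677e+19 / 8.235e+06) m/s ≈ 3.428e+06 m/s = 3428 km/s.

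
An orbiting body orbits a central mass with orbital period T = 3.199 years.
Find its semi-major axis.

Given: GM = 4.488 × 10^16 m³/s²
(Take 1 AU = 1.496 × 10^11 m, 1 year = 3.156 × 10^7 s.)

Convert to SI: T = 3.199 years = 1.0096e+08 s.
Invert Kepler's third law: a = (GM · T² / (4π²))^(1/3).
Substituting T = 1.0096e+08 s and GM = 4.488e+16 m³/s²:
a = (4.488e+16 · (1.0096e+08)² / (4π²))^(1/3) m
a ≈ 2.263e+10 m = 0.1513 AU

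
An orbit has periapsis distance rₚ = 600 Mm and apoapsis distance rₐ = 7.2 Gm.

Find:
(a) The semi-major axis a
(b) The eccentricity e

Convert to SI: rₚ = 600 Mm = 6e+08 m; rₐ = 7.2 Gm = 7.2e+09 m.
(a) a = (rₚ + rₐ) / 2 = (6e+08 + 7.2e+09) / 2 ≈ 3.9e+09 m = 3.9 Gm.
(b) e = (rₐ − rₚ) / (rₐ + rₚ) = (7.2e+09 − 6e+08) / (7.2e+09 + 6e+08) ≈ 0.8462.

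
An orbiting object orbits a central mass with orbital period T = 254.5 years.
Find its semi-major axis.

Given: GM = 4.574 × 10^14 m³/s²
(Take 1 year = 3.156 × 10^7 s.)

Convert to SI: T = 254.5 years = 8.03202e+09 s.
Invert Kepler's third law: a = (GM · T² / (4π²))^(1/3).
Substituting T = 8.03202e+09 s and GM = 4.574e+14 m³/s²:
a = (4.574e+14 · (8.03202e+09)² / (4π²))^(1/3) m
a ≈ 9.075e+10 m = 90.75 Gm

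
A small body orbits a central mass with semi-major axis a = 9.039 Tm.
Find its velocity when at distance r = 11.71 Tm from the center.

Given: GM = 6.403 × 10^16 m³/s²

Convert to SI: a = 9.039 Tm = 9.039e+12 m; r = 11.71 Tm = 1.171e+13 m.
Vis-viva: v = √(GM · (2/r − 1/a)).
2/r − 1/a = 2/1.171e+13 − 1/9.039e+12 = 6.01625e-14 m⁻¹.
v = √(6.403e+16 · 6.01625e-14) m/s ≈ 62.07 m/s = 62.07 m/s.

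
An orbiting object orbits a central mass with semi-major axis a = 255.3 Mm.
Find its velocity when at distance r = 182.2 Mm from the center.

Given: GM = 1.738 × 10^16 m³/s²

Convert to SI: a = 255.3 Mm = 2.553e+08 m; r = 182.2 Mm = 1.822e+08 m.
Vis-viva: v = √(GM · (2/r − 1/a)).
2/r − 1/a = 2/1.822e+08 − 1/2.553e+08 = 7.05999e-09 m⁻¹.
v = √(1.738e+16 · 7.05999e-09) m/s ≈ 1.108e+04 m/s = 11.08 km/s.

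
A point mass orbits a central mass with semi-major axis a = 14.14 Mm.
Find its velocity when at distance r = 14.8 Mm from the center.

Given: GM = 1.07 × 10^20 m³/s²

Convert to SI: a = 14.14 Mm = 1.414e+07 m; r = 14.8 Mm = 1.48e+07 m.
Vis-viva: v = √(GM · (2/r − 1/a)).
2/r − 1/a = 2/1.48e+07 − 1/1.414e+07 = 6.44138e-08 m⁻¹.
v = √(1.07e+20 · 6.44138e-08) m/s ≈ 2.625e+06 m/s = 2625 km/s.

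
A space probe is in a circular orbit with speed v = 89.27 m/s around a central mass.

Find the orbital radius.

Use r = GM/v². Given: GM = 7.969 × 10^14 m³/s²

For a circular orbit, v² = GM / r, so r = GM / v².
r = 7.969e+14 / (89.27)² m ≈ 1e+11 m = 100 Gm.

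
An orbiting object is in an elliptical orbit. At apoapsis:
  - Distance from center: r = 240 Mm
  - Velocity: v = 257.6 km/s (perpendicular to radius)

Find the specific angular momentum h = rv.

Convert to SI: r = 240 Mm = 2.4e+08 m; v = 257.6 km/s = 257600 m/s.
With v perpendicular to r, h = r · v.
h = 2.4e+08 · 257600 m²/s ≈ 6.182e+13 m²/s.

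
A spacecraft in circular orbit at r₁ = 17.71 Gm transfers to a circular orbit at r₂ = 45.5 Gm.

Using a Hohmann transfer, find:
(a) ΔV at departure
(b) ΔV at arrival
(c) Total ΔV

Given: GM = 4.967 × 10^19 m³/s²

Convert to SI: r₁ = 17.71 Gm = 1.771e+10 m; r₂ = 45.5 Gm = 4.55e+10 m.
Transfer semi-major axis: a_t = (r₁ + r₂)/2 = (1.771e+10 + 4.55e+10)/2 = 3.1605e+10 m.
Circular speeds: v₁ = √(GM/r₁) = 52958.8 m/s, v₂ = √(GM/r₂) = 33040.1 m/s.
Transfer speeds (vis-viva v² = GM(2/r − 1/a_t)): v₁ᵗ = 63542.7 m/s, v₂ᵗ = 24732.8 m/s.
(a) ΔV₁ = |v₁ᵗ − v₁| ≈ 1.058e+04 m/s = 10.58 km/s.
(b) ΔV₂ = |v₂ − v₂ᵗ| ≈ 8307 m/s = 8.307 km/s.
(c) ΔV_total = ΔV₁ + ΔV₂ ≈ 1.889e+04 m/s = 18.89 km/s.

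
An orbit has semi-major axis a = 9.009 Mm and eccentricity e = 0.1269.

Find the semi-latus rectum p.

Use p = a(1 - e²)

Convert to SI: a = 9.009 Mm = 9.009e+06 m.
p = a (1 − e²).
p = 9.009e+06 · (1 − (0.1269)²) = 9.009e+06 · 0.983896 ≈ 8.864e+06 m = 8.864 Mm.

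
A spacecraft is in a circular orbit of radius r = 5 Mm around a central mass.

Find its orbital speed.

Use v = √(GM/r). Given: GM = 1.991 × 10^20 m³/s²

Convert to SI: r = 5 Mm = 5e+06 m.
For a circular orbit, gravity supplies the centripetal force, so v = √(GM / r).
v = √(1.991e+20 / 5e+06) m/s ≈ 6.31e+06 m/s = 6310 km/s.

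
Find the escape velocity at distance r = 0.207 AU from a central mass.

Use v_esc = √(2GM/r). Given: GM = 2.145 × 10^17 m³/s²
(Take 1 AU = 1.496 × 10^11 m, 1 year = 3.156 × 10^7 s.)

Convert to SI: r = 0.207 AU = 3.09672e+10 m.
Escape velocity comes from setting total energy to zero: ½v² − GM/r = 0 ⇒ v_esc = √(2GM / r).
v_esc = √(2 · 2.145e+17 / 3.09672e+10) m/s ≈ 3722 m/s = 0.7852 AU/year.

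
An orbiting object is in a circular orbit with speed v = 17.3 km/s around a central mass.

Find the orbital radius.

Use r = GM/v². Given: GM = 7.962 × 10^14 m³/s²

Convert to SI: v = 17.3 km/s = 17300 m/s.
For a circular orbit, v² = GM / r, so r = GM / v².
r = 7.962e+14 / (17300)² m ≈ 2.66e+06 m = 2.66 Mm.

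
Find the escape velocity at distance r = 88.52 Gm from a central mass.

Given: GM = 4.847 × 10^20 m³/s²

Convert to SI: r = 88.52 Gm = 8.852e+10 m.
Escape velocity comes from setting total energy to zero: ½v² − GM/r = 0 ⇒ v_esc = √(2GM / r).
v_esc = √(2 · 4.847e+20 / 8.852e+10) m/s ≈ 1.046e+05 m/s = 104.6 km/s.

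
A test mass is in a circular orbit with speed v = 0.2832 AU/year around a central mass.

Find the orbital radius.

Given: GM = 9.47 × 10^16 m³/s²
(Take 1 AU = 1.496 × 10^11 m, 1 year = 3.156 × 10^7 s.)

Convert to SI: v = 0.2832 AU/year = 1342.42 m/s.
For a circular orbit, v² = GM / r, so r = GM / v².
r = 9.47e+16 / (1342.42)² m ≈ 5.255e+10 m = 0.3513 AU.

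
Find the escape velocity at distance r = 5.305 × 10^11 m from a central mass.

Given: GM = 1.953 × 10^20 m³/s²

Escape velocity comes from setting total energy to zero: ½v² − GM/r = 0 ⇒ v_esc = √(2GM / r).
v_esc = √(2 · 1.953e+20 / 5.305e+11) m/s ≈ 2.713e+04 m/s = 27.13 km/s.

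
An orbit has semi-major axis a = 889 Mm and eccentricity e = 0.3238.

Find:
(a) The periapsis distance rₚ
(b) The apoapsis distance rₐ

Convert to SI: a = 889 Mm = 8.89e+08 m.
(a) rₚ = a(1 − e) = 8.89e+08 · (1 − 0.3238) = 8.89e+08 · 0.6762 ≈ 6.011e+08 m = 601.1 Mm.
(b) rₐ = a(1 + e) = 8.89e+08 · (1 + 0.3238) = 8.89e+08 · 1.3238 ≈ 1.177e+09 m = 1.177 Gm.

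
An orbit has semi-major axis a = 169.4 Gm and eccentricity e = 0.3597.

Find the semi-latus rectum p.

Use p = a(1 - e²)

Convert to SI: a = 169.4 Gm = 1.694e+11 m.
p = a (1 − e²).
p = 1.694e+11 · (1 − (0.3597)²) = 1.694e+11 · 0.870616 ≈ 1.475e+11 m = 147.5 Gm.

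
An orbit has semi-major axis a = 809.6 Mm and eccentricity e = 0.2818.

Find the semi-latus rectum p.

Convert to SI: a = 809.6 Mm = 8.096e+08 m.
p = a (1 − e²).
p = 8.096e+08 · (1 − (0.2818)²) = 8.096e+08 · 0.920589 ≈ 7.453e+08 m = 745.3 Mm.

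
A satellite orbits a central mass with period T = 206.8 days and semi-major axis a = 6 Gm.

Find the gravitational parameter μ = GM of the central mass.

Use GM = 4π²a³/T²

Convert to SI: T = 206.8 days = 1.78675e+07 s; a = 6 Gm = 6e+09 m.
GM = 4π² · a³ / T².
GM = 4π² · (6e+09)³ / (1.78675e+07)² m³/s² ≈ 2.671e+16 m³/s² = 2.671 × 10^16 m³/s².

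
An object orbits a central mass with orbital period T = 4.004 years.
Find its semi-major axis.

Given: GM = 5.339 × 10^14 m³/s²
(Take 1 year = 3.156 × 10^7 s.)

Convert to SI: T = 4.004 years = 1.26366e+08 s.
Invert Kepler's third law: a = (GM · T² / (4π²))^(1/3).
Substituting T = 1.26366e+08 s and GM = 5.339e+14 m³/s²:
a = (5.339e+14 · (1.26366e+08)² / (4π²))^(1/3) m
a ≈ 6e+09 m = 6 Gm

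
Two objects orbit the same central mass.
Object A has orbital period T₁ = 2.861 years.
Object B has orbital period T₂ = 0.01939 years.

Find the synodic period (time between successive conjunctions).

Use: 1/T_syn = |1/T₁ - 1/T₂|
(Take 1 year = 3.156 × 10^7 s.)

Convert to SI: T₁ = 2.861 years = 9.02932e+07 s; T₂ = 0.01939 years = 611948 s.
T_syn = |T₁ · T₂ / (T₁ − T₂)|.
T_syn = |9.02932e+07 · 611948 / (9.02932e+07 − 611948)| s ≈ 6.161e+05 s = 0.01952 years.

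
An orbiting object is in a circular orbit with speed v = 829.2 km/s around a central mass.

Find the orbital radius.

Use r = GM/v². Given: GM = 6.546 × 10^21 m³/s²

Convert to SI: v = 829.2 km/s = 829200 m/s.
For a circular orbit, v² = GM / r, so r = GM / v².
r = 6.546e+21 / (829200)² m ≈ 9.52e+09 m = 9.52 × 10^9 m.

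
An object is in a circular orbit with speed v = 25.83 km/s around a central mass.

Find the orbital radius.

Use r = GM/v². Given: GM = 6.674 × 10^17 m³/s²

Convert to SI: v = 25.83 km/s = 25830 m/s.
For a circular orbit, v² = GM / r, so r = GM / v².
r = 6.674e+17 / (25830)² m ≈ 1e+09 m = 1 Gm.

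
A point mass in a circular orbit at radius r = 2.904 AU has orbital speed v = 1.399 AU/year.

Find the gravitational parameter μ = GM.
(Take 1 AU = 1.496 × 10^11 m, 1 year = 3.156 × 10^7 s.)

Convert to SI: r = 2.904 AU = 4.34438e+11 m; v = 1.399 AU/year = 6631.51 m/s.
For a circular orbit v² = GM/r, so GM = v² · r.
GM = (6631.51)² · 4.34438e+11 m³/s² ≈ 1.911e+19 m³/s² = 1.911 × 10^19 m³/s².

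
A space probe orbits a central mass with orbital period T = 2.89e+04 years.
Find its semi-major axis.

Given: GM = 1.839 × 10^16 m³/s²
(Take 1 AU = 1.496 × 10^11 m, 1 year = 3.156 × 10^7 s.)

Convert to SI: T = 2.89e+04 years = 9.12084e+11 s.
Invert Kepler's third law: a = (GM · T² / (4π²))^(1/3).
Substituting T = 9.12084e+11 s and GM = 1.839e+16 m³/s²:
a = (1.839e+16 · (9.12084e+11)² / (4π²))^(1/3) m
a ≈ 7.291e+12 m = 48.73 AU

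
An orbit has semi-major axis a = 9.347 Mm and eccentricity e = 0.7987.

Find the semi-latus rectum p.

Convert to SI: a = 9.347 Mm = 9.347e+06 m.
p = a (1 − e²).
p = 9.347e+06 · (1 − (0.7987)²) = 9.347e+06 · 0.362078 ≈ 3.384e+06 m = 3.384 Mm.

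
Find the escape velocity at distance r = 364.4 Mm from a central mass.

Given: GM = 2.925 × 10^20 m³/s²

Convert to SI: r = 364.4 Mm = 3.644e+08 m.
Escape velocity comes from setting total energy to zero: ½v² − GM/r = 0 ⇒ v_esc = √(2GM / r).
v_esc = √(2 · 2.925e+20 / 3.644e+08) m/s ≈ 1.267e+06 m/s = 1267 km/s.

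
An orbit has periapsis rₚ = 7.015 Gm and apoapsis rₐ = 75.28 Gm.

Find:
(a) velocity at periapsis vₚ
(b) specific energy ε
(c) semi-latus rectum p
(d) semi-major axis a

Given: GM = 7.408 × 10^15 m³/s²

Convert to SI: rₚ = 7.015 Gm = 7.015e+09 m; rₐ = 75.28 Gm = 7.528e+10 m.
(a) With a = (rₚ + rₐ)/2 = 4.11475e+10 m, vₚ = √(GM (2/rₚ − 1/a)) = √(7.408e+15 · (2/7.015e+09 − 1/4.11475e+10)) m/s ≈ 1390 m/s
(b) With a = (rₚ + rₐ)/2 = 4.11475e+10 m, ε = −GM/(2a) = −7.408e+15/(2 · 4.11475e+10) J/kg ≈ -9.002e+04 J/kg
(c) From a = (rₚ + rₐ)/2 = 4.11475e+10 m and e = (rₐ − rₚ)/(rₐ + rₚ) = 0.829516, p = a(1 − e²) = 4.11475e+10 · (1 − (0.829516)²) ≈ 1.283e+10 m
(d) a = (rₚ + rₐ)/2 = (7.015e+09 + 7.528e+10)/2 ≈ 4.115e+10 m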